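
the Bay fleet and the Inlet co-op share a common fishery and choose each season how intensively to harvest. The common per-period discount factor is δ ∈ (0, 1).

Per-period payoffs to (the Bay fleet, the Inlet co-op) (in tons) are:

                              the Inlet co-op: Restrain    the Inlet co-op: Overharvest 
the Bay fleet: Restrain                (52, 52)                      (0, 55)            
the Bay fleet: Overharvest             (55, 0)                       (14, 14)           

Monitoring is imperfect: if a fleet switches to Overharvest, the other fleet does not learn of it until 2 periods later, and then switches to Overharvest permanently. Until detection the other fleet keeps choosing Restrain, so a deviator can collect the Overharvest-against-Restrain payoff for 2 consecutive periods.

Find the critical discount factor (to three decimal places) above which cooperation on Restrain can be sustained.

0.271

The best deviation is to choose Overharvest for all 2 undetected periods, earning 55 each, then 14 forever once detected.
Deviation value: 55(1−δ^2)/(1−δ) + 14δ^2/(1−δ); cooperation value: 52/(1−δ).
IC: 52 ≥ 55(1−δ^2) + 14δ^2 = 55 − 41δ^2.
So δ^2 ≥ 3/41, giving δ ≥ (3/41)^(1/2) ≈ 0.271.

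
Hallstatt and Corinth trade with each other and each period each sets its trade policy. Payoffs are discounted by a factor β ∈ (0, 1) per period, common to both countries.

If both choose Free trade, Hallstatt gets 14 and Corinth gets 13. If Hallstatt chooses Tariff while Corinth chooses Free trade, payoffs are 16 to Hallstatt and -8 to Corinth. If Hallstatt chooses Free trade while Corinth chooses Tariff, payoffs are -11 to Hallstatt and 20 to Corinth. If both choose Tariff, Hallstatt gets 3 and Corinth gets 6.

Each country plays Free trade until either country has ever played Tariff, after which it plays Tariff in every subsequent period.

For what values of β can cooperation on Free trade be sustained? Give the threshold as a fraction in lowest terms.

1/2

Hallstatt's threshold: (16−14)/(16−3) = 2/13.
Corinth's threshold: (20−13)/(20−6) = 1/2.
2/13 < 1/2, so Corinth binds and β* = 1/2.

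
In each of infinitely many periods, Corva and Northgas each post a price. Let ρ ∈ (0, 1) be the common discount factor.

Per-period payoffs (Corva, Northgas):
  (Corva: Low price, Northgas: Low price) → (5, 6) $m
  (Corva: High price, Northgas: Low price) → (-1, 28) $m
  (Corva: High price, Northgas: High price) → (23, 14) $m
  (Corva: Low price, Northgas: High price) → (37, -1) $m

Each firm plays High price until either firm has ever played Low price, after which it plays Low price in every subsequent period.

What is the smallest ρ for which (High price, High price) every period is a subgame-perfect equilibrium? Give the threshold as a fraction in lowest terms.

7/11

Corva's threshold: (37−23)/(37−5) = 7/16.
Northgas's threshold: (28−14)/(28−6) = 7/11.
7/16 < 7/11, so Northgas binds and ρ* = 7/11.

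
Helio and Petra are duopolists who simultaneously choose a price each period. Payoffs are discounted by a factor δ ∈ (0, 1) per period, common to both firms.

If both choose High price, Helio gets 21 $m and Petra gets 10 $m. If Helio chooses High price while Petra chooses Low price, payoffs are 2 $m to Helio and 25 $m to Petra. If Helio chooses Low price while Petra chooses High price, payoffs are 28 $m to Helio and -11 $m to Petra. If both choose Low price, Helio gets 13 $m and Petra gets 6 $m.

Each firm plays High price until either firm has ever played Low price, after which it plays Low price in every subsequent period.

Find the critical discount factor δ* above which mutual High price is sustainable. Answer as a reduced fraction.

Helio's threshold: (28−21)/(28−13) = 7/15.
Petra's threshold: (25−10)/(25−6) = 15/19.
7/15 < 15/19, so Petra binds and δ* = 15/19.

15/19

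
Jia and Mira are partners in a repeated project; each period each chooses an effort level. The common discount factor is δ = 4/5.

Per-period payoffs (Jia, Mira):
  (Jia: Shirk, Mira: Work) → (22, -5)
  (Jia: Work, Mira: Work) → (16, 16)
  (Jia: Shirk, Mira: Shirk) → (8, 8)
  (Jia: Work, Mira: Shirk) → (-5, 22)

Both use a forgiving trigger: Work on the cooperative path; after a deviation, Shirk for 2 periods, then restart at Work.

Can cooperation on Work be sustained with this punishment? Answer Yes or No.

Comparing payoff streams over the 3 periods until play realigns: cooperate → 16(1+δ+…+δ^2); deviate → 22 + 8(δ+…+δ^2).
Cooperation is sustained iff (16−8)(δ+…+δ^2) ≥ 22−16.
δ+…+δ^2 = 4/5·(1−(4/5)^2)/(1−4/5) = 1.4400, and (22−16)/(16−8) = 0.7500.
1.4400 ≥ 0.7500, so cooperation is sustainable.

Yes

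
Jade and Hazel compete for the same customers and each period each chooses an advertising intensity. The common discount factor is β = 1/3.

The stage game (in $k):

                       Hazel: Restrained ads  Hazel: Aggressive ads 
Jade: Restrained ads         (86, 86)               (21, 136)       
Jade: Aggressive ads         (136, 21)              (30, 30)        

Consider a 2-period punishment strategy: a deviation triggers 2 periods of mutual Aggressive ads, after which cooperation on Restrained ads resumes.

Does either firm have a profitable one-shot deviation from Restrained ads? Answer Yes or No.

Yes

IC: β+…+β^2 ≥ (136−86)/(86−30) = 25/28.
At β = 1/3: partial sum = 0.4444 < 0.8929. Cooperation not sustainable.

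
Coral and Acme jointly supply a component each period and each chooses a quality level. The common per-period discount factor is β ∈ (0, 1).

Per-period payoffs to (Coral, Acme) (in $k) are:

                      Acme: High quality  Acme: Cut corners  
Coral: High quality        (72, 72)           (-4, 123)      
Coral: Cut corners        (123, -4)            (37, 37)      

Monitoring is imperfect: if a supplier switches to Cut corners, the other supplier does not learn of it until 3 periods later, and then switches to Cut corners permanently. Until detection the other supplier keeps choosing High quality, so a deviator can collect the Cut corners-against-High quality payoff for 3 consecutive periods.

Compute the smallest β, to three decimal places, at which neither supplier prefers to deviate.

A deviator earns 123 for 3 periods, then 37 forever; cooperating earns 72 forever. Multiplying the IC by (1−β):
72 ≥ 123(1−β^3) + 37β^3, so 86·β^3 ≥ 51 and β^3 ≥ 51/86.
β ≥ (51/86)^(1/3) ≈ 0.840.

0.840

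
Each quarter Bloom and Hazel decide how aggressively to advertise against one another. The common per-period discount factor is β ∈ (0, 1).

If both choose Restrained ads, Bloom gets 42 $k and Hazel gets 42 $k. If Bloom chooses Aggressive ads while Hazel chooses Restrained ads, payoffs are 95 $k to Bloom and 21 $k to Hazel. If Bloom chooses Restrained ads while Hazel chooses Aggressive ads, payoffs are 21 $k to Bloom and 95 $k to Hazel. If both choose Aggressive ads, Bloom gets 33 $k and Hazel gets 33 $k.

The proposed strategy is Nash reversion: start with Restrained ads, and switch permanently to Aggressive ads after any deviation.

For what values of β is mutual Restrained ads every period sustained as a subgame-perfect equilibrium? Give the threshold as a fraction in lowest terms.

53/62

Under grim trigger the critical discount factor is (T−C)/(T−P) with T = 95, C = 42, P = 33.
β* = (95−42)/(95−33) = 53/62.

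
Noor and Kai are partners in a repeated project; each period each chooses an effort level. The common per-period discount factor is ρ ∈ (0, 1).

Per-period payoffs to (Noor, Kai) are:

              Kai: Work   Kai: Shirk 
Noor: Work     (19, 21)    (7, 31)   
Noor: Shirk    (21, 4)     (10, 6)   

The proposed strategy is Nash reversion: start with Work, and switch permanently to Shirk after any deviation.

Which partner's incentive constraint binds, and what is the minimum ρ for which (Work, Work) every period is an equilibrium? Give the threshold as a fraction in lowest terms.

Noor's threshold: (21−19)/(21−10) = 2/11.
Kai's threshold: (31−21)/(31−6) = 2/5.
2/11 < 2/5, so Kai binds and ρ* = 2/5.

Kai; ρ ≥ 2/5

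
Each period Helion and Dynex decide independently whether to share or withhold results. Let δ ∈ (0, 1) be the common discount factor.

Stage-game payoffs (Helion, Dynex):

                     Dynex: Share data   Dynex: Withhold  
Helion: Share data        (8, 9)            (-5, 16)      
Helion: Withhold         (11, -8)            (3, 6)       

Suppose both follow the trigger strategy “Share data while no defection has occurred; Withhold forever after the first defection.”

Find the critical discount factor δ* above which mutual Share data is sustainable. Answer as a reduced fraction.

7/10

Helion's threshold: (11−8)/(11−3) = 3/8.
Dynex's threshold: (16−9)/(16−6) = 7/10.
3/8 < 7/10, so Dynex binds and δ* = 7/10.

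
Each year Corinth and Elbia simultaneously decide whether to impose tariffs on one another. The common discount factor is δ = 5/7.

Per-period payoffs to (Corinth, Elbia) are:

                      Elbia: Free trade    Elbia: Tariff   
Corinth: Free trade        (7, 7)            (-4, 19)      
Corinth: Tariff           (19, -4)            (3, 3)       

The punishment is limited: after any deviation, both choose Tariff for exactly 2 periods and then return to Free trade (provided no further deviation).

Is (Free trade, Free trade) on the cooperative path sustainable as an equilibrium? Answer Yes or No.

No

IC: δ+…+δ^2 ≥ (19−7)/(7−3) = 3.
At δ = 5/7: partial sum = 1.2245 < 3.0000. Cooperation not sustainable.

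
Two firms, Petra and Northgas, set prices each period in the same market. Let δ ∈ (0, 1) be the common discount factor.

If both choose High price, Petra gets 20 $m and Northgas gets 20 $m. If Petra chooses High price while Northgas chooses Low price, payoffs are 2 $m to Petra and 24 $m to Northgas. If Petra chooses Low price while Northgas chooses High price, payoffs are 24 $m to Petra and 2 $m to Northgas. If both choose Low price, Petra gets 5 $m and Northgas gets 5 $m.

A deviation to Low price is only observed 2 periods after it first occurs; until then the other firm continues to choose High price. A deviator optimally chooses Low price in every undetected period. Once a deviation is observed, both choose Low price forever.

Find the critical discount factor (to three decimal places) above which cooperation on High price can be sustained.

0.459

The best deviation is to choose Low price for all 2 undetected periods, earning 24 each, then 5 forever once detected.
Deviation value: 24(1−δ^2)/(1−δ) + 5δ^2/(1−δ); cooperation value: 20/(1−δ).
IC: 20 ≥ 24(1−δ^2) + 5δ^2 = 24 − 19δ^2.
So δ^2 ≥ 4/19, giving δ ≥ (4/19)^(1/2) ≈ 0.459.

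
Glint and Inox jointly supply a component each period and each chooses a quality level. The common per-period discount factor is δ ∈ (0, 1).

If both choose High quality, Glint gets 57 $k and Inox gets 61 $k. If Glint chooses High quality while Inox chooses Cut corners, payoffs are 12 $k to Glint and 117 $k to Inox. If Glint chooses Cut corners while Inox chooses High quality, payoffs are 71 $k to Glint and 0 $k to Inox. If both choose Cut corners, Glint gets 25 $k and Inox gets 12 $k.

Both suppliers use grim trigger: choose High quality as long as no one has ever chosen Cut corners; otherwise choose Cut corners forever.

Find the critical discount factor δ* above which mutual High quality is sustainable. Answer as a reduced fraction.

8/15

For Glint: deviation gain 71−57 = 14, per-period punishment loss 57−25 = 32. IC gives δ ≥ 14/46 = 7/23.
For Inox: gain 56, loss 49 per period, so δ ≥ 56/105 = 8/15.
The tighter constraint is Inox's, so cooperation needs δ ≥ 8/15.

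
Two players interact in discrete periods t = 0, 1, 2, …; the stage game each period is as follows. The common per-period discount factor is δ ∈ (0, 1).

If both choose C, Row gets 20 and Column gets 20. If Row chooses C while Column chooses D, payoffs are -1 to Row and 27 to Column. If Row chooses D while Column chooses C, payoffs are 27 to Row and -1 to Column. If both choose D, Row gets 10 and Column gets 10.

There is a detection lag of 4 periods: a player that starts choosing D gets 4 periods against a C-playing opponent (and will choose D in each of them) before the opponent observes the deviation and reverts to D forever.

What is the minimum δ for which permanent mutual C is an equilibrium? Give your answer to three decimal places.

0.801

The best deviation is to choose D for all 4 undetected periods, earning 27 each, then 10 forever once detected.
Deviation value: 27(1−δ^4)/(1−δ) + 10δ^4/(1−δ); cooperation value: 20/(1−δ).
IC: 20 ≥ 27(1−δ^4) + 10δ^4 = 27 − 17δ^4.
So δ^4 ≥ 7/17, giving δ ≥ (7/17)^(1/4) ≈ 0.801.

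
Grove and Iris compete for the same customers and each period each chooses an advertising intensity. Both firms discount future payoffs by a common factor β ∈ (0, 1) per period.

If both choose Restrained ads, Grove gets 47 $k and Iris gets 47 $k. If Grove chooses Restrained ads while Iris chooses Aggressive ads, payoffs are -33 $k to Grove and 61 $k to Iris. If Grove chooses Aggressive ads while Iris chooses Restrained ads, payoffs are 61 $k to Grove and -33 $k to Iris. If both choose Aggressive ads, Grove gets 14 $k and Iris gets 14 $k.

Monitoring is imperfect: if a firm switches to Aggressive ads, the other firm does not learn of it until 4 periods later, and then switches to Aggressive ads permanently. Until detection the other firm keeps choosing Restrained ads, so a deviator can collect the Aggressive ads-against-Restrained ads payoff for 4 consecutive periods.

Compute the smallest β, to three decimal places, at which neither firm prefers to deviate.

Deviating for the 4 undetected periods gains 61−47 = 14 per period over cooperation, then loses 47−14 = 33 per period forever once punishment starts.
Gain: 14(1 + β + … + β^3); loss: 33·β^4/(1−β).
No profitable deviation ⇔ 14(1−β^4) ≤ 33·β^4, i.e. β^4 ≥ 14/(14+33) = 14/47.
Hence β ≥ (14/47)^(1/4) ≈ 0.739.

0.739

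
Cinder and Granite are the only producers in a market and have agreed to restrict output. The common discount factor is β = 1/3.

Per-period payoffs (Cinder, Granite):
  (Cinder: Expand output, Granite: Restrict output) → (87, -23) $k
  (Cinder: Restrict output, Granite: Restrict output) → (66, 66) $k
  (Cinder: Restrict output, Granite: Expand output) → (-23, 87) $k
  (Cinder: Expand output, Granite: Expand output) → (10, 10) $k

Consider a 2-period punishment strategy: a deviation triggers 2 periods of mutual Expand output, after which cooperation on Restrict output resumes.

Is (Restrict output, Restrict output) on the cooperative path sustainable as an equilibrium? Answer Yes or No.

Yes

IC: β+…+β^2 ≥ (87−66)/(66−10) = 3/8.
At β = 1/3: partial sum = 0.4444 ≥ 0.3750. Cooperation sustainable.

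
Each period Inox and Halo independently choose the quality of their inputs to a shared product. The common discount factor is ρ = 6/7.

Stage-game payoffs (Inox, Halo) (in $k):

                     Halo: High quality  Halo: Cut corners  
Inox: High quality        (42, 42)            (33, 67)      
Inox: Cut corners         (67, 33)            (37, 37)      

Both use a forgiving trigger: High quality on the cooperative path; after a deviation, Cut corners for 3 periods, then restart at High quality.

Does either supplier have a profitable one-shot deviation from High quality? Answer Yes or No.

Yes

IC: ρ+…+ρ^3 ≥ (67−42)/(42−37) = 5.
At ρ = 6/7: partial sum = 2.2216 < 5.0000. Cooperation not sustainable.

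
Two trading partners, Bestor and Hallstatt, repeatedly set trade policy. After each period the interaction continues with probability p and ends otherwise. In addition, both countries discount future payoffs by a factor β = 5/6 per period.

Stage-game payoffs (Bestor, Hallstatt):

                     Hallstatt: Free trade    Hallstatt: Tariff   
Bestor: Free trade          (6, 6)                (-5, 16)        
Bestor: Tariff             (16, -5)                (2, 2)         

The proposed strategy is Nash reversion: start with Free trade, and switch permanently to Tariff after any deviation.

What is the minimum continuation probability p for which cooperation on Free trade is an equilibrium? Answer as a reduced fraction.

6/7

Expected continuation weight on next period's payoff is β·p = 5/6·p, which plays the role of the discount factor.
Cooperation requires 5/6·p ≥ (16−6)/(16−2) = 5/7, hence p ≥ 6/7.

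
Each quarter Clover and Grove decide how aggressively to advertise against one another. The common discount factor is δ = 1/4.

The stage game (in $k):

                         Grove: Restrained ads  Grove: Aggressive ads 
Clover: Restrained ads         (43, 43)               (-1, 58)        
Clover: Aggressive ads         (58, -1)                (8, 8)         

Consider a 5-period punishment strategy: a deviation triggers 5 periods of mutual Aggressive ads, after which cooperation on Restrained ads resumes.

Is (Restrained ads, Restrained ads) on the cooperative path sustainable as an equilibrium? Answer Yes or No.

No

Comparing payoff streams over the 6 periods until play realigns: cooperate → 43(1+δ+…+δ^5); deviate → 58 + 8(δ+…+δ^5).
Cooperation is sustained iff (43−8)(δ+…+δ^5) ≥ 58−43.
δ+…+δ^5 = 1/4·(1−(1/4)^5)/(1−1/4) = 0.3330, and (58−43)/(43−8) = 0.4286.
0.3330 < 0.4286, so cooperation is not sustainable.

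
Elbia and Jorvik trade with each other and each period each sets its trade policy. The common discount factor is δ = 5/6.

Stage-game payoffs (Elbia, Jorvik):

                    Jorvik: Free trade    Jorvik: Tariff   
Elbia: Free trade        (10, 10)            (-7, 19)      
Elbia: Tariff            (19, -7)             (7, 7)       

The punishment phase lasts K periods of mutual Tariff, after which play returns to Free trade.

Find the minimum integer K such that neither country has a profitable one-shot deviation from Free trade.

6

IC: δ(1−δ^K)/(1−δ) ≥ (19−10)/(10−7) = 3.
With δ = 5/6: need 1 − δ^K ≥ 3·(1−5/6)/(5/6), i.e. δ^K ≤ 0.4000.
Since (5/6)^5 = 0.4019 and (5/6)^6 = 0.3349, the smallest such K is 6.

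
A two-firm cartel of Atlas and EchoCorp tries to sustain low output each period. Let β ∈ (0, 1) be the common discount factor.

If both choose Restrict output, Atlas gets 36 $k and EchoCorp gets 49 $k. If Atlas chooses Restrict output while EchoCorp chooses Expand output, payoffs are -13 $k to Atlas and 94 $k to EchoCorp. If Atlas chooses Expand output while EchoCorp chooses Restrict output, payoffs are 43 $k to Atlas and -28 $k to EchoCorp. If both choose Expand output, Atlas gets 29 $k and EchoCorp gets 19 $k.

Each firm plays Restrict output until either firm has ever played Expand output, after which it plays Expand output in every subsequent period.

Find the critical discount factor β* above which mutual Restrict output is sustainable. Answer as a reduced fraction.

3/5

Atlas: cooperation gives 36 each period; deviation gives 43 once then 29 forever.
  36/(1−β) ≥ 43 + 29β/(1−β) ⇒ β ≥ 7/14 = 1/2.
EchoCorp: cooperation gives 49 each period; deviation gives 94 once then 19 forever.
  β ≥ 45/75 = 3/5.
Both must hold, so the binding constraint is EchoCorp's: β ≥ 3/5.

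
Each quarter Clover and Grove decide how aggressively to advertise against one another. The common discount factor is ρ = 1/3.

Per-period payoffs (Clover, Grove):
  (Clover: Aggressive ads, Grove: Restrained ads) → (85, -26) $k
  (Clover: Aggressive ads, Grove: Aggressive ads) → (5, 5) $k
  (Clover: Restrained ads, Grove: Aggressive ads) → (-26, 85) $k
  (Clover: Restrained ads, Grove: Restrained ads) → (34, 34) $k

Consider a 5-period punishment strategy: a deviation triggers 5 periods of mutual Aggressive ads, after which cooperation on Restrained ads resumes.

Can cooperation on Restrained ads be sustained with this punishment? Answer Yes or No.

No

IC: ρ+…+ρ^5 ≥ (85−34)/(34−5) = 51/29.
At ρ = 1/3: partial sum = 0.4979 < 1.7586. Cooperation not sustainable.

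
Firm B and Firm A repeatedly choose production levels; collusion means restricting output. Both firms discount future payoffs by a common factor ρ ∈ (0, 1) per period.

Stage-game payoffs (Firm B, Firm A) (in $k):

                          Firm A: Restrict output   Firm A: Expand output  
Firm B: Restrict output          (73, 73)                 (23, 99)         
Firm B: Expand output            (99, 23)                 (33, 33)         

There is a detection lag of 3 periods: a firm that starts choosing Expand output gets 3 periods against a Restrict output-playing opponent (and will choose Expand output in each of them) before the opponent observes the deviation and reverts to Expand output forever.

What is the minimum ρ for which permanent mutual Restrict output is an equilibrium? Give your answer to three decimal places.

Deviating for the 3 undetected periods gains 99−73 = 26 per period over cooperation, then loses 73−33 = 40 per period forever once punishment starts.
Gain: 26(1 + ρ + … + ρ^2); loss: 40·ρ^3/(1−ρ).
No profitable deviation ⇔ 26(1−ρ^3) ≤ 40·ρ^3, i.e. ρ^3 ≥ 26/(26+40) = 13/33.
Hence ρ ≥ (13/33)^(1/3) ≈ 0.733.

0.733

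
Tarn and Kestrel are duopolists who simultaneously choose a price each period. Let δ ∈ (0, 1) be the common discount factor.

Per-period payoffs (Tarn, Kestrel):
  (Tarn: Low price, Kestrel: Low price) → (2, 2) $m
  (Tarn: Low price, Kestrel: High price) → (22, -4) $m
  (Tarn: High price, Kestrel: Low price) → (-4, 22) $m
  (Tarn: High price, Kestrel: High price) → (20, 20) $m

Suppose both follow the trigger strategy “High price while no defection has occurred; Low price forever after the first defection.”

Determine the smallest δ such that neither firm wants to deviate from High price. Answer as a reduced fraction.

One-period gain from deviating is 22 − 20 = 2. The loss is 20 − 2 = 18 in every subsequent period, with present value 18·δ/(1−δ).
Deviation is unprofitable when 18·δ/(1−δ) ≥ 2, i.e. δ/(1−δ) ≥ 1/9.
Equivalently δ ≥ 2/(2+18) = 1/10.

1/10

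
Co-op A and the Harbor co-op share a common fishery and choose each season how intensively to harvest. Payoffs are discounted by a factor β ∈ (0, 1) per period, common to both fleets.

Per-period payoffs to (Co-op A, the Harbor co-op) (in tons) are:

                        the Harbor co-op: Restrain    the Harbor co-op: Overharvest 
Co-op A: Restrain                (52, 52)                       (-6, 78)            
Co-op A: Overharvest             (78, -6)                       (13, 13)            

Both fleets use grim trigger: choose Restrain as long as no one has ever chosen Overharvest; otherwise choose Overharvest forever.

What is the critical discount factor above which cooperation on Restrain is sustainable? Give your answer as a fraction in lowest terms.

52/(1−β) ≥ 78 + 13β/(1−β)
52 ≥ 78 − 65β
β ≥ 26/65 = 2/5.

2/5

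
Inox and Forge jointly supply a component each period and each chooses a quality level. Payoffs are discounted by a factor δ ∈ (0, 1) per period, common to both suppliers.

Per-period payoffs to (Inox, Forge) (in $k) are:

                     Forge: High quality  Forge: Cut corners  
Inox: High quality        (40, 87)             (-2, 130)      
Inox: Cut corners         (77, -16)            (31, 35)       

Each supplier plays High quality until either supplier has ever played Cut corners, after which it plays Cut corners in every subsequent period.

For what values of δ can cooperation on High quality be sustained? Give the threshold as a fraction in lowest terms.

Inox: cooperation gives 40 each period; deviation gives 77 once then 31 forever.
  40/(1−δ) ≥ 77 + 31δ/(1−δ) ⇒ δ ≥ 37/46.
Forge: cooperation gives 87 each period; deviation gives 130 once then 35 forever.
  δ ≥ 43/95.
Both must hold, so the binding constraint is Inox's: δ ≥ 37/46.

37/46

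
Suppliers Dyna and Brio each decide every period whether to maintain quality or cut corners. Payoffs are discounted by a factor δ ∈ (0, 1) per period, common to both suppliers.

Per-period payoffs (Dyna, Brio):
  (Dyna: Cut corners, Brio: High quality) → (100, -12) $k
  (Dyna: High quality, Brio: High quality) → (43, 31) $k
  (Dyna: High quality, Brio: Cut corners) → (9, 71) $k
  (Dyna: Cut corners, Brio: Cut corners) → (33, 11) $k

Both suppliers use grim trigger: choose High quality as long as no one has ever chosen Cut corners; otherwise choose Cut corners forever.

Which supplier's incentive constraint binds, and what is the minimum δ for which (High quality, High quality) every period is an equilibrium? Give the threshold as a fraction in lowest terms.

For Dyna: deviation gain 100−43 = 57, per-period punishment loss 43−33 = 10. IC gives δ ≥ 57/67.
For Brio: gain 40, loss 20 per period, so δ ≥ 40/60 = 2/3.
The tighter constraint is Dyna's, so cooperation needs δ ≥ 57/67.

Dyna; δ ≥ 57/67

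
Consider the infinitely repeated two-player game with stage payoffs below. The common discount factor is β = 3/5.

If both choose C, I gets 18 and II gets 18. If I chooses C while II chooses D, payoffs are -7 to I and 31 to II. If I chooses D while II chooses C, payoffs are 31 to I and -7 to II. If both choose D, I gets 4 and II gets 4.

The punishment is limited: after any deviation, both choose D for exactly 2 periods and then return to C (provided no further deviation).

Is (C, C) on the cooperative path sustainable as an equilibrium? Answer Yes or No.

A one-shot deviation gives 31 now, then 4 for 2 periods, then back to 18.
Gain from deviating: (31−18) today; loss: (18−4) in each of the next 2 periods.
No-deviation condition: (18−4)(β+…+β^2) ≥ 31−18, i.e. β+…+β^2 ≥ 13/14.
At β = 3/5: β+…+β^2 = 0.9600 ≥ 0.9286.
So cooperation is sustainable.

Yes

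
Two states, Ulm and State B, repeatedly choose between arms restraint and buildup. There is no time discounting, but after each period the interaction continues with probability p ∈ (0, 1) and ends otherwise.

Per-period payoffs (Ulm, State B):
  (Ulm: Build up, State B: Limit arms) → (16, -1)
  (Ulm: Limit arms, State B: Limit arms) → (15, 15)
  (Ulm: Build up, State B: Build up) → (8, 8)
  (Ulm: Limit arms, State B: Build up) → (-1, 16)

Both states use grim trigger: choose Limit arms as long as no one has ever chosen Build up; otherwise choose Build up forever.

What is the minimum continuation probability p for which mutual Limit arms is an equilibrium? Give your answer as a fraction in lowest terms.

1/8

With no time discounting, the continuation probability p plays the role of the discount factor.
Grim-trigger IC: 15/(1−p) ≥ 16 + 8p/(1−p) ⇒ p ≥ (16−15)/(16−8) = 1/8.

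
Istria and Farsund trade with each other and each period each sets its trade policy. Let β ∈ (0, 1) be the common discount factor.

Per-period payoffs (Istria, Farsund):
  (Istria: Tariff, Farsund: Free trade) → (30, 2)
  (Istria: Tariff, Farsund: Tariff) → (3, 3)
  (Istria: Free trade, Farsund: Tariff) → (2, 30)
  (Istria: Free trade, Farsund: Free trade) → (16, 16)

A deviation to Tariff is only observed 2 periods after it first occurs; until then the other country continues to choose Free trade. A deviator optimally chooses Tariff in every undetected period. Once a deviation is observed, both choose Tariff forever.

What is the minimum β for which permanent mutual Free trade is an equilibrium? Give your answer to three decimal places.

0.720

The best deviation is to choose Tariff for all 2 undetected periods, earning 30 each, then 3 forever once detected.
Deviation value: 30(1−β^2)/(1−β) + 3β^2/(1−β); cooperation value: 16/(1−β).
IC: 16 ≥ 30(1−β^2) + 3β^2 = 30 − 27β^2.
So β^2 ≥ 14/27, giving β ≥ (14/27)^(1/2) ≈ 0.720.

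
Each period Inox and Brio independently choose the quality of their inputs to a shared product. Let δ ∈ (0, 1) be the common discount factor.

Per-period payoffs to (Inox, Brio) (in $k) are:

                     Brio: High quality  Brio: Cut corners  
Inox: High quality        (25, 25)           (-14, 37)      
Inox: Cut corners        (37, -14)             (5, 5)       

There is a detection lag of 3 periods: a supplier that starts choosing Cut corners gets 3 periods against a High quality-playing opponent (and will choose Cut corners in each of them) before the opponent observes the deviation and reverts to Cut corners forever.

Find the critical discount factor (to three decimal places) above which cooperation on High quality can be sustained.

0.721

The best deviation is to choose Cut corners for all 3 undetected periods, earning 37 each, then 5 forever once detected.
Deviation value: 37(1−δ^3)/(1−δ) + 5δ^3/(1−δ); cooperation value: 25/(1−δ).
IC: 25 ≥ 37(1−δ^3) + 5δ^3 = 37 − 32δ^3.
So δ^3 ≥ 12/32 = 3/8, giving δ ≥ (3/8)^(1/3) ≈ 0.721.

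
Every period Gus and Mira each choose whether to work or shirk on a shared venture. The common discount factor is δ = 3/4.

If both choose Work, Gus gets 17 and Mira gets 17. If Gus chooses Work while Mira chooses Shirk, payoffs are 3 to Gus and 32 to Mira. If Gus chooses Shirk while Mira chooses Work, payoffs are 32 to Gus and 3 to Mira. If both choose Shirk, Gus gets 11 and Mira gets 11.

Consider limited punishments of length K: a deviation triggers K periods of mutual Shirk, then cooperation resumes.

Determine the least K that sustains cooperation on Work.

7

No profitable deviation requires (17−11)(δ+…+δ^K) ≥ 32−17, i.e. δ+…+δ^K ≥ 5/2 ≈ 2.5000.
With δ = 3/4, the partial sums are K=1: 0.7500, K=2: 1.3125, …, K=5: 2.2881, K=6: 2.4661, K=7: 2.5995.
K = 7 is the first length at which the sum reaches 2.5000.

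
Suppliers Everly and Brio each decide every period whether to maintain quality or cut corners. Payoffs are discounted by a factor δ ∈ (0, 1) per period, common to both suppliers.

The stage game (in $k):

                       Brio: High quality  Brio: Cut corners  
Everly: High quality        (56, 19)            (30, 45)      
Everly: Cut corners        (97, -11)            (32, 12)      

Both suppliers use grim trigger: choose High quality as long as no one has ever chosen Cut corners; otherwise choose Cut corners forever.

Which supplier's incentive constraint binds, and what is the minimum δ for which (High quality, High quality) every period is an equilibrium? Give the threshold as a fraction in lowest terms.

Everly: cooperation gives 56 each period; deviation gives 97 once then 32 forever.
  56/(1−δ) ≥ 97 + 32δ/(1−δ) ⇒ δ ≥ 41/65.
Brio: cooperation gives 19 each period; deviation gives 45 once then 12 forever.
  δ ≥ 26/33.
Both must hold, so the binding constraint is Brio's: δ ≥ 26/33.

Brio; δ ≥ 26/33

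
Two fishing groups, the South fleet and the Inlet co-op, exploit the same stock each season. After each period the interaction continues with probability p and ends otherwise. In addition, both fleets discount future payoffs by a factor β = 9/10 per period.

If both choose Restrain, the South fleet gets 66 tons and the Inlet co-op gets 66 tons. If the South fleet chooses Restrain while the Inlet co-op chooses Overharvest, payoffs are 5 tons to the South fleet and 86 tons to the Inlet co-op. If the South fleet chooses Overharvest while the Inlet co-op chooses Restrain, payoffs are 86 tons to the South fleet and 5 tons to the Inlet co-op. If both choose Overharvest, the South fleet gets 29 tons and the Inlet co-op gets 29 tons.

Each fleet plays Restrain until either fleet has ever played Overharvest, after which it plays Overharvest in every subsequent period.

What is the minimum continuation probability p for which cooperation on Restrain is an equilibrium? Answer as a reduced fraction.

Expected continuation weight on next period's payoff is β·p = 9/10·p, which plays the role of the discount factor.
Cooperation requires 9/10·p ≥ (86−66)/(86−29) = 20/57, hence p ≥ 200/513.

200/513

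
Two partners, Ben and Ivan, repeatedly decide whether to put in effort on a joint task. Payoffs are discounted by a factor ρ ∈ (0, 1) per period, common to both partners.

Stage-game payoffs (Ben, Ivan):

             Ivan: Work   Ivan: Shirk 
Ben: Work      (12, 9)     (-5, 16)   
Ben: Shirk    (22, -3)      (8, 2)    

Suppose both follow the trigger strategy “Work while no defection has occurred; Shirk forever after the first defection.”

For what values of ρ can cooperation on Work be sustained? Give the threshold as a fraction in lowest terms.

Ben: cooperation gives 12 each period; deviation gives 22 once then 8 forever.
  12/(1−ρ) ≥ 22 + 8ρ/(1−ρ) ⇒ ρ ≥ 10/14 = 5/7.
Ivan: cooperation gives 9 each period; deviation gives 16 once then 2 forever.
  ρ ≥ 7/14 = 1/2.
Both must hold, so the binding constraint is Ben's: ρ ≥ 5/7.

5/7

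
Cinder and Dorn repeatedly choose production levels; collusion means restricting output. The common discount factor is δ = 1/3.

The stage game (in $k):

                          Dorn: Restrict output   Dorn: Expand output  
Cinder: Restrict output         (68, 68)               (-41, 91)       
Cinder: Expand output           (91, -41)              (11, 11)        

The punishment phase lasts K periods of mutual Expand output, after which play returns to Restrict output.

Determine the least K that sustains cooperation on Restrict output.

Need Σ_{k=1}^{K} δ^k ≥ (91−68)/(68−11) = 0.4035 at δ = 1/3.
At K = 1 the sum is 0.3333 < 0.4035; at K = 2 it is 0.4444 ≥ 0.4035.
So the minimum punishment length is K = 2.

2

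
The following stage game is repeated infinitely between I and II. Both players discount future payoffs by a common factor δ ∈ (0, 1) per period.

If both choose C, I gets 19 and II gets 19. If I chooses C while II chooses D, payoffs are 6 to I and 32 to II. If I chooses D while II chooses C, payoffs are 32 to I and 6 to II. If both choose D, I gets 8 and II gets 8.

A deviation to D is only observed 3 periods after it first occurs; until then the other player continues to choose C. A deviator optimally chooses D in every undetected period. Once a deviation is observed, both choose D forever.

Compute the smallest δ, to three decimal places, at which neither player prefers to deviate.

A deviator earns 32 for 3 periods, then 8 forever; cooperating earns 19 forever. Multiplying the IC by (1−δ):
19 ≥ 32(1−δ^3) + 8δ^3, so 24·δ^3 ≥ 13 and δ^3 ≥ 13/24.
δ ≥ (13/24)^(1/3) ≈ 0.815.

0.815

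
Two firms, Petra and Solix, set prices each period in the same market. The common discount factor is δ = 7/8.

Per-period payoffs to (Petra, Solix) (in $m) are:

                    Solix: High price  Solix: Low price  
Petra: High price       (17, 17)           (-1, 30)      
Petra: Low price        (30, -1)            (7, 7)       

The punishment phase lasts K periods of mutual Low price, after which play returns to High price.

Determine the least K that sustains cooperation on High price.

Need Σ_{k=1}^{K} δ^k ≥ (30−17)/(17−7) = 1.3000 at δ = 7/8.
At K = 1 the sum is 0.8750 < 1.3000; at K = 2 it is 1.6406 ≥ 1.3000.
So the minimum punishment length is K = 2.

2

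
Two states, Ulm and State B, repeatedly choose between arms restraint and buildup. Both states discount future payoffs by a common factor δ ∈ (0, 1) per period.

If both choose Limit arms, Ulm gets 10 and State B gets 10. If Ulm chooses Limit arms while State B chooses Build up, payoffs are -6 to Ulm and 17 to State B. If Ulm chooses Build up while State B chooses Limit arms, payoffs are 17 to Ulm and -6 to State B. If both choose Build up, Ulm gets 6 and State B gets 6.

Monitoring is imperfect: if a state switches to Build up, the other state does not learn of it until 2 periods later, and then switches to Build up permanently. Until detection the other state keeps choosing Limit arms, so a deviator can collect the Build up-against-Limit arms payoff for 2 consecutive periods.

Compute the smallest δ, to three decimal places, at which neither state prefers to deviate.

A deviator earns 17 for 2 periods, then 6 forever; cooperating earns 10 forever. Multiplying the IC by (1−δ):
10 ≥ 17(1−δ^2) + 6δ^2, so 11·δ^2 ≥ 7 and δ^2 ≥ 7/11.
δ ≥ (7/11)^(1/2) ≈ 0.798.

0.798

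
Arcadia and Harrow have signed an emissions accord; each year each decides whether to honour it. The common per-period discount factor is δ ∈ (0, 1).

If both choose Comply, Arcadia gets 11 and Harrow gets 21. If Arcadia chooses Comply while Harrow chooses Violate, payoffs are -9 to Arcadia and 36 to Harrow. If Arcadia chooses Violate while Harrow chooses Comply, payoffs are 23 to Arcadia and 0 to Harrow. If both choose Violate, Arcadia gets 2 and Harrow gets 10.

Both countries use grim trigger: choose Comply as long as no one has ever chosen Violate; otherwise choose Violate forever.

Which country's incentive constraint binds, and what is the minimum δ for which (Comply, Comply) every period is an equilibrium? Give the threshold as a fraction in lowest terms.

Harrow; δ ≥ 15/26

Arcadia's threshold: (23−11)/(23−2) = 4/7.
Harrow's threshold: (36−21)/(36−10) = 15/26.
4/7 < 15/26, so Harrow binds and δ* = 15/26.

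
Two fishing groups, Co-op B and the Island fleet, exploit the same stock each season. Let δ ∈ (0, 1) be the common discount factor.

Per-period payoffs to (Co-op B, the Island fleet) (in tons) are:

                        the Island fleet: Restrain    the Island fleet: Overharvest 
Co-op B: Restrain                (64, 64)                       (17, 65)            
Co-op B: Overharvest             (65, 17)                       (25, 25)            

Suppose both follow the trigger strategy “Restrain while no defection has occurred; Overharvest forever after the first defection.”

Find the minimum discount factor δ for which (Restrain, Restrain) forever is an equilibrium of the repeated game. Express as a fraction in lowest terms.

1/40

One-period gain from deviating is 65 − 64 = 1. The loss is 64 − 25 = 39 in every subsequent period, with present value 39·δ/(1−δ).
Deviation is unprofitable when 39·δ/(1−δ) ≥ 1, i.e. δ/(1−δ) ≥ 1/39.
Equivalently δ ≥ 1/(1+39) = 1/40.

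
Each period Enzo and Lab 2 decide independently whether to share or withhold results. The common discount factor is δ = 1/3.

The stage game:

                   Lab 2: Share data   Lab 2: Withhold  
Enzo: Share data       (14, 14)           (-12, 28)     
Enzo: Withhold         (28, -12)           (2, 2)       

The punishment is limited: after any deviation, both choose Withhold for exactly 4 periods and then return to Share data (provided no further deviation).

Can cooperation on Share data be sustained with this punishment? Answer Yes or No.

A one-shot deviation gives 28 now, then 2 for 4 periods, then back to 14.
Gain from deviating: (28−14) today; loss: (14−2) in each of the next 4 periods.
No-deviation condition: (14−2)(δ+…+δ^4) ≥ 28−14, i.e. δ+…+δ^4 ≥ 7/6.
At δ = 1/3: δ+…+δ^4 = 0.4938 < 1.1667.
So cooperation is not sustainable.

No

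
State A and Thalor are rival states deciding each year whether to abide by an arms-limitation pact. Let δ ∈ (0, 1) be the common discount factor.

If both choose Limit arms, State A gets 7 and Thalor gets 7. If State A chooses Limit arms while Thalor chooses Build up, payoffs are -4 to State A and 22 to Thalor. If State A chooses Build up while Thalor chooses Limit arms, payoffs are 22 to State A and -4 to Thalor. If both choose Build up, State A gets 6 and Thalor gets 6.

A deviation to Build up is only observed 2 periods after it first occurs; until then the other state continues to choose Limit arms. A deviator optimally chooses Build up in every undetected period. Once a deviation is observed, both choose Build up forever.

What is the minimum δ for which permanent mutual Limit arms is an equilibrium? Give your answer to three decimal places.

A deviator earns 22 for 2 periods, then 6 forever; cooperating earns 7 forever. Multiplying the IC by (1−δ):
7 ≥ 22(1−δ^2) + 6δ^2, so 16·δ^2 ≥ 15 and δ^2 ≥ 15/16.
δ ≥ (15/16)^(1/2) ≈ 0.968.

0.968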